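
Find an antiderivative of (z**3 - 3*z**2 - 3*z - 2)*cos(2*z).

z**3*sin(2*z)/2 - 3*z**2*sin(2*z)/2 + 3*z**2*cos(2*z)/4 - 9*z*sin(2*z)/4 - 3*z*cos(2*z)/2 - sin(2*z)/4 - 9*cos(2*z)/8 + C

Use integration by parts with u = z**3 - 3*z**2 - 3*z - 2, dv = cos(2*z) dz, so v = sin(2*z)/2.
Apply parts 3 times (tabular method): alternate signs, differentiate u down to 0, integrate dv up.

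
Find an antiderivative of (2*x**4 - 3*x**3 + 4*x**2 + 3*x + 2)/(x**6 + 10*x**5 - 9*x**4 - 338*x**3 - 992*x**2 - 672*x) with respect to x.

Factor the denominator: x*(x - 6)*(x + 1)*(x + 4)**2*(x + 7).
Partial-fraction decomposition: -3004/(2457*(x + 7)) + 1399/(1200*(x + 4)) - 379/(180*(x + 4)**2) + 4/(189*(x + 1)) + 527/(13650*(x - 6)) - 1/(336*x).
Integrate each term; A/(x−a) gives A·log|x−a|; A/(x−a)² gives −A/(x−a).

-log(x)/336 + 527*log(x - 6)/13650 + 4*log(x + 1)/189 + 1399*log(x + 4)/1200 - 3004*log(x + 7)/2457 + 379/(180*x + 720) + C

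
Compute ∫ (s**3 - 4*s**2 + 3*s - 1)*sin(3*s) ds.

Use integration by parts with u = s**3 - 4*s**2 + 3*s - 1, dv = sin(3*s) ds, so v = -cos(3*s)/3.
Apply parts 3 times (tabular method): alternate signs, differentiate u down to 0, integrate dv up.

-s**3*cos(3*s)/3 + s**2*sin(3*s)/3 + 4*s**2*cos(3*s)/3 - 8*s*sin(3*s)/9 - 7*s*cos(3*s)/9 + 7*sin(3*s)/27 + cos(3*s)/27 + C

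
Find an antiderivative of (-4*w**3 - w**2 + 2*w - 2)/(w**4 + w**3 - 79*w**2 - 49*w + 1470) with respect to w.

-1409*log(w - 7)/364 + 47*log(w - 5)/24 + 74*log(w + 6)/13 - 1307*log(w + 7)/168 + C

Factor the denominator: (w - 7)*(w - 5)*(w + 6)*(w + 7).
Partial-fraction decomposition: -1307/(168*(w + 7)) + 74/(13*(w + 6)) + 47/(24*(w - 5)) - 1409/(364*(w - 7)).
Integrate each term: A/(w−a) contributes A·log|w−a|.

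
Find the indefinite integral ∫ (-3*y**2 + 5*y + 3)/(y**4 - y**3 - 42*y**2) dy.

Factor the denominator: y**2*(y - 7)*(y + 6).
Partial-fraction decomposition: 15/(52*(y + 6)) - 109/(637*(y - 7)) - 23/(196*y) - 1/(14*y**2).
Integrate each term; A/(y−a) gives A·log|y−a|; A/(y−a)² gives −A/(y−a).

-23*log(y)/196 - 109*log(y - 7)/637 + 15*log(y + 6)/52 + 1/(14*y) + C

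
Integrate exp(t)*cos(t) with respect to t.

exp(t)*sin(t)/2 + exp(t)*cos(t)/2 + C

Let I denote the integral. Integrate by parts with u = cos(t), dv = exp(t) dt, so v = exp(t): I = exp(t)*cos(t) + ∫ exp(t)*sin(t) dt.
Apply parts again with u = sin(t), dv = exp(t) dt: ∫ exp(t)*sin(t) dt = exp(t)*sin(t) − I. Substituting back brings back I: I = exp(t)*sin(t) + exp(t)*cos(t) − I.
Solving for I: (1 + 1)·I equals the remaining terms, so I = (1/2)·(exp(t)*sin(t) + exp(t)*cos(t)).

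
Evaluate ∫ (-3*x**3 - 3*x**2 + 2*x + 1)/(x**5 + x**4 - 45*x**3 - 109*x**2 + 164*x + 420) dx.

-43*log(x - 7)/200 + 31*log(x - 2)/700 + log(x + 2)/12 - 49*log(x + 3)/100 + 97*log(x + 5)/168 + C

Factor the denominator: (x - 7)*(x - 2)*(x + 2)*(x + 3)*(x + 5).
Partial-fraction decomposition: 97/(168*(x + 5)) - 49/(100*(x + 3)) + 1/(12*(x + 2)) + 31/(700*(x - 2)) - 43/(200*(x - 7)).
Integrate each term: A/(x−a) contributes A·log|x−a|.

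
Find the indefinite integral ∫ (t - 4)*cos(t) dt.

t*sin(t) - 4*sin(t) + cos(t) + C

Use integration by parts with u = t - 4, dv = cos(t) dt, so v = sin(t).
Apply parts 1 times (tabular method): alternate signs, differentiate u down to 0, integrate dv up.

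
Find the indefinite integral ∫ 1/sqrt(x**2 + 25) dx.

Substitute x = 5·tan(θ), so dx = 5·sec(θ)^2 dθ and the radical becomes sqrt(x**2 + 25) = 5·sec(θ) by the Pythagorean identity.
Integrate the resulting trig expression in θ, then back-substitute tan(θ) = x/5, sec(θ) = sqrt(x**2 + 25)/5 (absorbing any constant into C).

log(x + sqrt(x**2 + 25)) + C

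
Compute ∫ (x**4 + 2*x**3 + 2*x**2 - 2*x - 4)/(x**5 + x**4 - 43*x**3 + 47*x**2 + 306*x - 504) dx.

Factor the denominator: (x - 4)*(x - 3)*(x - 2)*(x + 3)*(x + 7).
Partial-fraction decomposition: 1823/(3960*(x + 7)) - 47/(840*(x + 3)) + 16/(45*(x - 2)) - 143/(60*(x - 3)) + 202/(77*(x - 4)).
Integrate each term: A/(x−a) contributes A·log|x−a|.

202*log(x - 4)/77 - 143*log(x - 3)/60 + 16*log(x - 2)/45 - 47*log(x + 3)/840 + 1823*log(x + 7)/3960 + C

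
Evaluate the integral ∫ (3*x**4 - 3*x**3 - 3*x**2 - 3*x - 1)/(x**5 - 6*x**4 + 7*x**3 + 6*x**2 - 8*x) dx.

Factor the denominator: x*(x - 4)*(x - 2)*(x - 1)*(x + 1).
Partial-fraction decomposition: 1/(6*(x + 1)) - 7/(6*(x - 1)) - 5/(12*(x - 2)) + 103/(24*(x - 4)) + 1/(8*x).
Integrate each term: A/(x−a) contributes A·log|x−a|.

log(x)/8 + 103*log(x - 4)/24 - 5*log(x - 2)/12 - 7*log(x - 1)/6 + log(x + 1)/6 + C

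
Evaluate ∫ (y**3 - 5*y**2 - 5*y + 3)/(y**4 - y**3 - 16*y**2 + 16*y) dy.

3*log(y)/16 - 11*log(y - 4)/32 + 2*log(y - 1)/5 + 121*log(y + 4)/160 + C

Factor the denominator: y*(y - 4)*(y - 1)*(y + 4).
Partial-fraction decomposition: 121/(160*(y + 4)) + 2/(5*(y - 1)) - 11/(32*(y - 4)) + 3/(16*y).
Integrate each term: A/(y−a) contributes A·log|y−a|.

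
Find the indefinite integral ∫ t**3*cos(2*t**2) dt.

t**2*sin(2*t**2)/4 + cos(2*t**2)/8 + C

Let u = t², du = 2t dt; rewrite as (1/2)∫ u^1·cos(2u) du.
Now integrate by parts 1 time.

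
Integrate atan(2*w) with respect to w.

w*atan(2*w) - log(4*w**2 + 1)/4 + C

Use integration by parts with u = arctan(2*w), dv = dw.
Then du = 2/(4*w**2 + 1) dw.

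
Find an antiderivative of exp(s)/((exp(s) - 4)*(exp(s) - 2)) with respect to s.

Let u = e^s, du = e^s ds.
The integral becomes ∫ du/((u-4)(u-2)); decompose into partial fractions.

log(exp(s) - 4)/2 - log(exp(s) - 2)/2 + C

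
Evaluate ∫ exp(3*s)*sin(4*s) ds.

3*exp(3*s)*sin(4*s)/25 - 4*exp(3*s)*cos(4*s)/25 + C

Let I denote the integral. Integrate by parts with u = sin(4*s), dv = exp(3*s) ds, so v = exp(3*s)/3: I = exp(3*s)*sin(4*s)/3 − (4/3)·∫ exp(3*s)*cos(4*s) ds.
Apply parts again with u = cos(4*s), dv = exp(3*s) ds: ∫ exp(3*s)*cos(4*s) ds = exp(3*s)*cos(4*s)/3 + (4/3)·I. Substituting back brings back I: I = exp(3*s)*sin(4*s)/3 - 4*exp(3*s)*cos(4*s)/9 − (16/9)·I.
Solving for I: (1 + 16/9)·I equals the remaining terms, so I = (9/25)·(exp(3*s)*sin(4*s)/3 - 4*exp(3*s)*cos(4*s)/9).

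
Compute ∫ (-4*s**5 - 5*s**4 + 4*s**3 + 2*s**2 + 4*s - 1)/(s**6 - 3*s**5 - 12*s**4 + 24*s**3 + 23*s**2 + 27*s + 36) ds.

Factor the denominator: (s - 4)*(s - 3)*(s + 1)*(s + 3)*(s**2 + 1).
Partial-fraction decomposition: (s - 13)/(85*(s**2 + 1)) - 58/(105*(s + 3)) - 1/(10*(s + 1)) + 31/(6*(s - 3)) - 5073/(595*(s - 4)).
Integrate each term; A/(s−a) gives A·log|s−a|; the (Bs+D)/(s²+p²) term gives a log and an atan.

-5073*log(s - 4)/595 + 31*log(s - 3)/6 - log(s + 1)/10 - 58*log(s + 3)/105 + log(s**2 + 1)/170 - 13*atan(s)/85 + C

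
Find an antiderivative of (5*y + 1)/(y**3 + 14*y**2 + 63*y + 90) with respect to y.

-7*log(y + 3)/3 + 12*log(y + 5) - 29*log(y + 6)/3 + C

Factor the denominator: (y + 3)*(y + 5)*(y + 6).
Partial-fraction decomposition: -29/(3*(y + 6)) + 12/(y + 5) - 7/(3*(y + 3)).
Integrate each term: A/(y−a) contributes A·log|y−a|.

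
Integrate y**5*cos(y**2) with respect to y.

y**4*sin(y**2)/2 + y**2*cos(y**2) - sin(y**2) + C

Let u = y², du = 2y dy; rewrite as (1/2)∫ u^2·cos(1u) du.
Now integrate by parts 2 times.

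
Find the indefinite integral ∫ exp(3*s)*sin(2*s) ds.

Let I denote the integral. Integrate by parts with u = sin(2*s), dv = exp(3*s) ds, so v = exp(3*s)/3: I = exp(3*s)*sin(2*s)/3 − (2/3)·∫ exp(3*s)*cos(2*s) ds.
Apply parts again with u = cos(2*s), dv = exp(3*s) ds: ∫ exp(3*s)*cos(2*s) ds = exp(3*s)*cos(2*s)/3 + (2/3)·I. Substituting back brings back I: I = exp(3*s)*sin(2*s)/3 - 2*exp(3*s)*cos(2*s)/9 − (4/9)·I.
Solving for I: (1 + 4/9)·I equals the remaining terms, so I = (9/13)·(exp(3*s)*sin(2*s)/3 - 2*exp(3*s)*cos(2*s)/9).

3*exp(3*s)*sin(2*s)/13 - 2*exp(3*s)*cos(2*s)/13 + C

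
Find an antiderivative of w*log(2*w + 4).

w**2*log(2*w + 4)/2 - w**2/4 + w - 2*log(w + 2) + C

Use integration by parts with u = log(2*w + 4), dv = w dw.
Then du = 2/(2*w + 4) dw and v = w**2/2.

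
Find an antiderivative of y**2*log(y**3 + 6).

y**3*log(y**3 + 6)/3 - y**3/3 + 2*log(y**3 + 6) + C

Let u = y**3 + 6, so du = (3*y**2) dy.
The integral becomes (1/3)·∫ log(u) du; integrate by parts with u′=log(u), dv′=du.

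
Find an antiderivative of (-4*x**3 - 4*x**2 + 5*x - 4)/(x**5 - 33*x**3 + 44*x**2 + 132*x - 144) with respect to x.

Factor the denominator: (x - 4)*(x - 3)*(x - 1)*(x + 2)*(x + 6).
Partial-fraction decomposition: 49/(180*(x + 6)) - 1/(180*(x + 2)) - 1/(18*(x - 1)) + 133/(90*(x - 3)) - 76/(45*(x - 4)).
Integrate each term: A/(x−a) contributes A·log|x−a|.

-76*log(x - 4)/45 + 133*log(x - 3)/90 - log(x - 1)/18 - log(x + 2)/180 + 49*log(x + 6)/180 + C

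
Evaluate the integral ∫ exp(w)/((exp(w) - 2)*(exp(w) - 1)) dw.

log(exp(w) - 2) - log(exp(w) - 1) + C

Let u = e^w, du = e^w dw.
The integral becomes ∫ du/((u-2)(u-1)); decompose into partial fractions.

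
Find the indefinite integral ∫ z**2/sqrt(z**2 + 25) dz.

z*sqrt(z**2 + 25)/2 - 25*log(z + sqrt(z**2 + 25))/2 + C

Substitute z = 5·tan(θ), so dz = 5·sec(θ)^2 dθ and the radical becomes sqrt(z**2 + 25) = 5·sec(θ) by the Pythagorean identity.
Integrate the resulting trig expression in θ, then back-substitute tan(θ) = z/5, sec(θ) = sqrt(z**2 + 25)/5 (absorbing any constant into C).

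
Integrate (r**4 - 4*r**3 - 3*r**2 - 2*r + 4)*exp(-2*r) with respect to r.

Use integration by parts with u = r**4 - 4*r**3 - 3*r**2 - 2*r + 4, dv = exp(-2*r) dr, so v = -exp(-2*r)/2.
Apply parts 4 times (tabular method): alternate signs, differentiate u down to 0, integrate dv up.

(-r**4 + 2*r**3 + 6*r**2 + 8*r)*exp(-2*r)/2 + C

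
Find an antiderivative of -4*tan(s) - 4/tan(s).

-4*log(tan(s)) + C

Let u = tan(s), so du = (tan(s)**2 + 1) ds.
Rewriting, the integral becomes -4·∫ 1/u du = -4·log(u).
Substituting back, u = tan(s).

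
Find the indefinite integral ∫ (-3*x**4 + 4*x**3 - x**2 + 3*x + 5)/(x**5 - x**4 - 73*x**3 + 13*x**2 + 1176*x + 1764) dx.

-2927*log(x - 7)/630 + 3037*log(x - 6)/936 - 17*log(x + 2)/72 + 91*log(x + 3)/90 - 216*log(x + 7)/91 + C

Factor the denominator: (x - 7)*(x - 6)*(x + 2)*(x + 3)*(x + 7).
Partial-fraction decomposition: -216/(91*(x + 7)) + 91/(90*(x + 3)) - 17/(72*(x + 2)) + 3037/(936*(x - 6)) - 2927/(630*(x - 7)).
Integrate each term: A/(x−a) contributes A·log|x−a|.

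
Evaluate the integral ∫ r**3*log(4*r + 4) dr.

r**4*log(4*r + 4)/4 - r**4/16 + r**3/12 - r**2/8 + r/4 - log(r + 1)/4 + C

Use integration by parts with u = log(4*r + 4), dv = r**3 dr.
Then du = 4/(4*r + 4) dr and v = r**4/4.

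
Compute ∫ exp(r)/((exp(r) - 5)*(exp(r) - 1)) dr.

log(exp(r) - 5)/4 - log(exp(r) - 1)/4 + C

Let u = e^r, du = e^r dr.
The integral becomes ∫ du/((u-5)(u-1)); decompose into partial fractions.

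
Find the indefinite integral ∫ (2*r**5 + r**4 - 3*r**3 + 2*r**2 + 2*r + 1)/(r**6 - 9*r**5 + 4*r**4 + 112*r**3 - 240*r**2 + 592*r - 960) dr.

3257*log(r - 6)/320 - 243*log(r - 5)/29 + 23*log(r - 2)/192 + 7*log(r + 4)/48 - 299*log(r**2 + 4)/9280 + 199*atan(r/2)/2320 + C

Factor the denominator: (r - 6)*(r - 5)*(r - 2)*(r + 4)*(r**2 + 4).
Partial-fraction decomposition: -(299*r - 796)/(4640*(r**2 + 4)) + 7/(48*(r + 4)) + 23/(192*(r - 2)) - 243/(29*(r - 5)) + 3257/(320*(r - 6)).
Integrate each term; A/(r−a) gives A·log|r−a|; the (Br+D)/(r²+p²) term gives a log and an atan.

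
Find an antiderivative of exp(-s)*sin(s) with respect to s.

Let I denote the integral. Integrate by parts with u = sin(s), dv = exp(-s) ds, so v = -exp(-s): I = -exp(-s)*sin(s) + ∫ exp(-s)*cos(s) ds.
Apply parts again with u = cos(s), dv = exp(-s) ds: ∫ exp(-s)*cos(s) ds = -exp(-s)*cos(s) − I. Substituting back brings back I: I = -exp(-s)*sin(s) - exp(-s)*cos(s) − I.
Solving for I: (1 + 1)·I equals the remaining terms, so I = (1/2)·(-exp(-s)*sin(s) - exp(-s)*cos(s)).

-exp(-s)*sin(s)/2 - exp(-s)*cos(s)/2 + C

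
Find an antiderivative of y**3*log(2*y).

y**4*(log(y) + log(2))/4 - y**4/16 + C

Use integration by parts with u = log(2*y), dv = y**3 dy.
Then du = 1/y dy and v = y**4/4.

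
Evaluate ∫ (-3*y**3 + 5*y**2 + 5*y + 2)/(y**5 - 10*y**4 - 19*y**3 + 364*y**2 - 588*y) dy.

Factor the denominator: y*(y - 7)**2*(y - 2)*(y + 6).
Partial-fraction decomposition: 50/(507*(y + 6)) + 1/(50*(y - 2)) - 23853/(207025*(y - 7)) - 747/(455*(y - 7)**2) - 1/(294*y).
Integrate each term; A/(y−a) gives A·log|y−a|; A/(y−a)² gives −A/(y−a).

-log(y)/294 - 23853*log(y - 7)/207025 + log(y - 2)/50 + 50*log(y + 6)/507 + 747/(455*y - 3185) + C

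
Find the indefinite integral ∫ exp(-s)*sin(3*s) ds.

-exp(-s)*sin(3*s)/10 - 3*exp(-s)*cos(3*s)/10 + C

Let I denote the integral. Integrate by parts with u = sin(3*s), dv = exp(-s) ds, so v = -exp(-s): I = -exp(-s)*sin(3*s) + 3·∫ exp(-s)*cos(3*s) ds.
Apply parts again with u = cos(3*s), dv = exp(-s) ds: ∫ exp(-s)*cos(3*s) ds = -exp(-s)*cos(3*s) − 3·I. Substituting back brings back I: I = -exp(-s)*sin(3*s) - 3*exp(-s)*cos(3*s) − 9·I.
Solving for I: (1 + 9)·I equals the remaining terms, so I = (1/10)·(-exp(-s)*sin(3*s) - 3*exp(-s)*cos(3*s)).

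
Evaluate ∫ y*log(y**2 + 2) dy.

y**2*log(y**2 + 2)/2 - y**2/2 + log(y**2 + 2) + C

Let u = y**2 + 2, so du = (2*y) dy.
The integral becomes (1/2)·∫ log(u) du; integrate by parts with u′=log(u), dv′=du.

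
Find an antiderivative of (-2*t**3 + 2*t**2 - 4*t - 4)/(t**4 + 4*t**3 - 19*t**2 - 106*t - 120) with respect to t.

Factor the denominator: (t - 5)*(t + 2)*(t + 3)*(t + 4).
Partial-fraction decomposition: -86/(9*(t + 4)) + 10/(t + 3) - 2/(t + 2) - 4/(9*(t - 5)).
Integrate each term: A/(t−a) contributes A·log|t−a|.

-4*log(t - 5)/9 - 2*log(t + 2) + 10*log(t + 3) - 86*log(t + 4)/9 + C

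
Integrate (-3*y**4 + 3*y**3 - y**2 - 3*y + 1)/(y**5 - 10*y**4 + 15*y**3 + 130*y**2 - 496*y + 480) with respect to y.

-57*log(y - 5)/2 + 603*log(y - 4)/16 - 179*log(y - 3)/14 + 11*log(y - 2)/12 - 107*log(y + 4)/336 + C

Factor the denominator: (y - 5)*(y - 4)*(y - 3)*(y - 2)*(y + 4).
Partial-fraction decomposition: -107/(336*(y + 4)) + 11/(12*(y - 2)) - 179/(14*(y - 3)) + 603/(16*(y - 4)) - 57/(2*(y - 5)).
Integrate each term: A/(y−a) contributes A·log|y−a|.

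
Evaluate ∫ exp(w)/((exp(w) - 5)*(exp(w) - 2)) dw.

Let u = e^w, du = e^w dw.
The integral becomes ∫ du/((u-2)(u-5)); decompose into partial fractions.

log(exp(w) - 5)/3 - log(exp(w) - 2)/3 + C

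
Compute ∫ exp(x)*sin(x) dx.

exp(x)*sin(x)/2 - exp(x)*cos(x)/2 + C

Let I denote the integral. Integrate by parts with u = sin(x), dv = exp(x) dx, so v = exp(x): I = exp(x)*sin(x) − ∫ exp(x)*cos(x) dx.
Apply parts again with u = cos(x), dv = exp(x) dx: ∫ exp(x)*cos(x) dx = exp(x)*cos(x) + I. Substituting back brings back I: I = exp(x)*sin(x) - exp(x)*cos(x) − I.
Solving for I: (1 + 1)·I equals the remaining terms, so I = (1/2)·(exp(x)*sin(x) - exp(x)*cos(x)).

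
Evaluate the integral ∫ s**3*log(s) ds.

Use integration by parts with u = log(s), dv = s**3 ds.
Then du = 1/s ds and v = s**4/4.

s**4*log(s)/4 - s**4/16 + C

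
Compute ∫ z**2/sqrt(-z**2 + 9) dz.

Substitute z = 3·sin(θ), so dz = 3·cos(θ) dθ and the radical becomes sqrt(-z**2 + 9) = 3·cos(θ) by the Pythagorean identity.
Integrate the resulting trig expression in θ, then back-substitute θ = asin(z/3), sin(θ) = z/3, cos(θ) = sqrt(-z**2 + 9)/3 (absorbing any constant into C).

-z*sqrt(-z**2 + 9)/2 + 9*asin(z/3)/2 + C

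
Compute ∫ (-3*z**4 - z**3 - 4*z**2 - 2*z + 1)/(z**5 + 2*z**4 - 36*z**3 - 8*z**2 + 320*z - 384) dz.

Factor the denominator: (z - 4)*(z - 2)**2*(z + 4)*(z + 6).
Partial-fraction decomposition: -3803/(1280*(z + 6)) + 253/(192*(z + 4)) + 1133/(768*(z - 2)) + 25/(32*(z - 2)**2) - 903/(320*(z - 4)).
Integrate each term; A/(z−a) gives A·log|z−a|; A/(z−a)² gives −A/(z−a).

-903*log(z - 4)/320 + 1133*log(z - 2)/768 + 253*log(z + 4)/192 - 3803*log(z + 6)/1280 - 25/(32*z - 64) + C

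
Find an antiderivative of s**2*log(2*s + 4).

Use integration by parts with u = log(2*s + 4), dv = s**2 ds.
Then du = 2/(2*s + 4) ds and v = s**3/3.

s**3*log(2*s + 4)/3 - s**3/9 + s**2/3 - 4*s/3 + 8*log(s + 2)/3 + C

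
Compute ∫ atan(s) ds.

s*atan(s) - log(s**2 + 1)/2 + C

Use integration by parts with u = arctan(s), dv = ds.
Then du = 1/(s**2 + 1) ds.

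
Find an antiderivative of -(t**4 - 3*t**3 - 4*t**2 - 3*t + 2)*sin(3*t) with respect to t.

Use integration by parts with u = t**4 - 3*t**3 - 4*t**2 - 3*t + 2, dv = -sin(3*t) dt, so v = cos(3*t)/3.
Apply parts 4 times (tabular method): alternate signs, differentiate u down to 0, integrate dv up.

t**4*cos(3*t)/3 - 4*t**3*sin(3*t)/9 - t**3*cos(3*t) + t**2*sin(3*t) - 16*t**2*cos(3*t)/9 + 32*t*sin(3*t)/27 - t*cos(3*t)/3 + sin(3*t)/9 + 86*cos(3*t)/81 + C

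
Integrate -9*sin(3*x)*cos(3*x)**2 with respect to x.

cos(3*x)**3 + C

Let u = cos(3*x), so du = (-3*sin(3*x)) dx.
Rewriting, the integral becomes 3·∫ u^2 du = 3·u^3/3.
Substituting back, u = cos(3*x).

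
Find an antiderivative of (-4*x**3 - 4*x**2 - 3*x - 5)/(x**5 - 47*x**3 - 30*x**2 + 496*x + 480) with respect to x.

Factor the denominator: (x - 6)*(x - 4)*(x + 1)*(x + 4)*(x + 5).
Partial-fraction decomposition: 205/(198*(x + 5)) - 199/(240*(x + 4)) - 1/(210*(x + 1)) + 337/(720*(x - 4)) - 1031/(1540*(x - 6)).
Integrate each term: A/(x−a) contributes A·log|x−a|.

-1031*log(x - 6)/1540 + 337*log(x - 4)/720 - log(x + 1)/210 - 199*log(x + 4)/240 + 205*log(x + 5)/198 + C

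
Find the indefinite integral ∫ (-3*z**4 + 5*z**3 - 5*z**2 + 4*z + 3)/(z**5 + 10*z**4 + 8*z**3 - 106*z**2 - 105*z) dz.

-log(z)/35 - 23*log(z - 3)/160 - 7*log(z + 1)/48 + 1321*log(z + 5)/160 - 2297*log(z + 7)/210 + C

Factor the denominator: z*(z - 3)*(z + 1)*(z + 5)*(z + 7).
Partial-fraction decomposition: -2297/(210*(z + 7)) + 1321/(160*(z + 5)) - 7/(48*(z + 1)) - 23/(160*(z - 3)) - 1/(35*z).
Integrate each term: A/(z−a) contributes A·log|z−a|.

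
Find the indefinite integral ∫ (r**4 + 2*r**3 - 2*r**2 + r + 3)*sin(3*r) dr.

Use integration by parts with u = r**4 + 2*r**3 - 2*r**2 + r + 3, dv = sin(3*r) dr, so v = -cos(3*r)/3.
Apply parts 4 times (tabular method): alternate signs, differentiate u down to 0, integrate dv up.

-r**4*cos(3*r)/3 + 4*r**3*sin(3*r)/9 - 2*r**3*cos(3*r)/3 + 2*r**2*sin(3*r)/3 + 10*r**2*cos(3*r)/9 - 20*r*sin(3*r)/27 + r*cos(3*r)/9 - sin(3*r)/27 - 101*cos(3*r)/81 + C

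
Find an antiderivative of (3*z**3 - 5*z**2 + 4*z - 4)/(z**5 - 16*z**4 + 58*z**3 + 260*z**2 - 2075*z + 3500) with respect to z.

101*log(z - 7)/18 - 97*log(z - 5)/100 - 124*log(z - 4)/27 - 131*log(z + 5)/2700 + 133/(10*z - 50) + C

Factor the denominator: (z - 7)*(z - 5)**2*(z - 4)*(z + 5).
Partial-fraction decomposition: -131/(2700*(z + 5)) - 124/(27*(z - 4)) - 97/(100*(z - 5)) - 133/(10*(z - 5)**2) + 101/(18*(z - 7)).
Integrate each term; A/(z−a) gives A·log|z−a|; A/(z−a)² gives −A/(z−a).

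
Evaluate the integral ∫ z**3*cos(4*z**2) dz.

Let u = z², du = 2z dz; rewrite as (1/2)∫ u^1·cos(4u) du.
Now integrate by parts 1 time.

z**2*sin(4*z**2)/8 + cos(4*z**2)/32 + C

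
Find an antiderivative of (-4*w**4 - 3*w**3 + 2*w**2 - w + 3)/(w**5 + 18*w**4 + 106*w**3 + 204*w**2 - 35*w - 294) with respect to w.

Factor the denominator: (w - 1)*(w + 2)*(w + 3)*(w + 7)**2.
Partial-fraction decomposition: -5979/(6400*(w + 7)) + 8467/(160*(w + 7)**2) - 219/(64*(w + 3)) + 9/(25*(w + 2)) - 1/(256*(w - 1)).
Integrate each term; A/(w−a) gives A·log|w−a|; A/(w−a)² gives −A/(w−a).

-log(w - 1)/256 + 9*log(w + 2)/25 - 219*log(w + 3)/64 - 5979*log(w + 7)/6400 - 8467/(160*w + 1120) + C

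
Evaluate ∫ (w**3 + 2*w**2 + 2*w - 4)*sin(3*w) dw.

Use integration by parts with u = w**3 + 2*w**2 + 2*w - 4, dv = sin(3*w) dw, so v = -cos(3*w)/3.
Apply parts 3 times (tabular method): alternate signs, differentiate u down to 0, integrate dv up.

-w**3*cos(3*w)/3 + w**2*sin(3*w)/3 - 2*w**2*cos(3*w)/3 + 4*w*sin(3*w)/9 - 4*w*cos(3*w)/9 + 4*sin(3*w)/27 + 40*cos(3*w)/27 + C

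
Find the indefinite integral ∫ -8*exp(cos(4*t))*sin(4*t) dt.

2*exp(cos(4*t)) + C

Let u = cos(4*t), so du = (-4*sin(4*t)) dt.
Rewriting, the integral becomes 2·∫ e^u du = 2·e^u.
Substituting back, u = cos(4*t).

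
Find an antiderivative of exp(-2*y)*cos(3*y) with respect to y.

Let I denote the integral. Integrate by parts with u = cos(3*y), dv = exp(-2*y) dy, so v = -exp(-2*y)/2: I = -exp(-2*y)*cos(3*y)/2 − (3/2)·∫ exp(-2*y)*sin(3*y) dy.
Apply parts again with u = sin(3*y), dv = exp(-2*y) dy: ∫ exp(-2*y)*sin(3*y) dy = -exp(-2*y)*sin(3*y)/2 + (3/2)·I. Substituting back brings back I: I = 3*exp(-2*y)*sin(3*y)/4 - exp(-2*y)*cos(3*y)/2 − (9/4)·I.
Solving for I: (1 + 9/4)·I equals the remaining terms, so I = (4/13)·(3*exp(-2*y)*sin(3*y)/4 - exp(-2*y)*cos(3*y)/2).

3*exp(-2*y)*sin(3*y)/13 - 2*exp(-2*y)*cos(3*y)/13 + C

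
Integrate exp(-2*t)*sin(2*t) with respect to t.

-exp(-2*t)*sin(2*t)/4 - exp(-2*t)*cos(2*t)/4 + C

Let I denote the integral. Integrate by parts with u = sin(2*t), dv = exp(-2*t) dt, so v = -exp(-2*t)/2: I = -exp(-2*t)*sin(2*t)/2 + ∫ exp(-2*t)*cos(2*t) dt.
Apply parts again with u = cos(2*t), dv = exp(-2*t) dt: ∫ exp(-2*t)*cos(2*t) dt = -exp(-2*t)*cos(2*t)/2 − I. Substituting back brings back I: I = -exp(-2*t)*sin(2*t)/2 - exp(-2*t)*cos(2*t)/2 − I.
Solving for I: (1 + 1)·I equals the remaining terms, so I = (1/2)·(-exp(-2*t)*sin(2*t)/2 - exp(-2*t)*cos(2*t)/2).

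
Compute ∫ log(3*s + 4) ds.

s*log(3*s + 4) - s + 4*log(3*s + 4)/3 + C

Use integration by parts with u = log(3*s + 4), dv = ds.
Then du = 3/(3*s + 4) ds and v = s.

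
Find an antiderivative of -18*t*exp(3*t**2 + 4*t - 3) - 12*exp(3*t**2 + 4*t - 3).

-3*exp(3*t**2 + 4*t - 3) + C

Let u = 3*t**2 + 4*t - 3, so du = (6*t + 4) dt.
Rewriting, the integral becomes -3·∫ e^u du = -3·e^u.
Substituting back, u = 3*t**2 + 4*t - 3.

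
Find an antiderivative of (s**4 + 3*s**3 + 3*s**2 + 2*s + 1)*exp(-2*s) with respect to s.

(-4*s**4 - 20*s**3 - 42*s**2 - 50*s - 29)*exp(-2*s)/8 + C

Use integration by parts with u = s**4 + 3*s**3 + 3*s**2 + 2*s + 1, dv = exp(-2*s) ds, so v = -exp(-2*s)/2.
Apply parts 4 times (tabular method): alternate signs, differentiate u down to 0, integrate dv up.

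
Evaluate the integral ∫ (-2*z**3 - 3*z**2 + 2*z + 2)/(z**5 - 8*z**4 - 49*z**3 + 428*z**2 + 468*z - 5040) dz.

Factor the denominator: (z - 7)*(z - 6)*(z - 5)*(z + 4)*(z + 6).
Partial-fraction decomposition: 157/(1716*(z + 6)) - 37/(990*(z + 4)) - 313/(198*(z - 5)) + 263/(60*(z - 6)) - 817/(286*(z - 7)).
Integrate each term: A/(z−a) contributes A·log|z−a|.

-817*log(z - 7)/286 + 263*log(z - 6)/60 - 313*log(z - 5)/198 - 37*log(z + 4)/990 + 157*log(z + 6)/1716 + C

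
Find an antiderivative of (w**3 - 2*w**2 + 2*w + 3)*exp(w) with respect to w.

(w**3 - 5*w**2 + 12*w - 9)*exp(w) + C

Use integration by parts with u = w**3 - 2*w**2 + 2*w + 3, dv = exp(w) dw, so v = exp(w).
Apply parts 3 times (tabular method): alternate signs, differentiate u down to 0, integrate dv up.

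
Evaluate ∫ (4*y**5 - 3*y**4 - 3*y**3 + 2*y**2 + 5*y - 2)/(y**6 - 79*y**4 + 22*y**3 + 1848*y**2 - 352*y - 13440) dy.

Factor the denominator: (y - 6)*(y - 5)*(y - 4)*(y + 4)**2*(y + 7).
Partial-fraction decomposition: 8149/(1716*(y + 7)) - 114401/(43200*(y + 4)) + 259/(120*(y + 4)**2) + 1593/(704*(y - 4)) - 1147/(108*(y - 5)) + 6667/(650*(y - 6)).
Integrate each term; A/(y−a) gives A·log|y−a|; A/(y−a)² gives −A/(y−a).

6667*log(y - 6)/650 - 1147*log(y - 5)/108 + 1593*log(y - 4)/704 - 114401*log(y + 4)/43200 + 8149*log(y + 7)/1716 - 259/(120*y + 480) + C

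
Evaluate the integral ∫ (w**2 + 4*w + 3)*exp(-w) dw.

(-w**2 - 6*w - 9)*exp(-w) + C

Use integration by parts with u = w**2 + 4*w + 3, dv = exp(-w) dw, so v = -exp(-w).
Apply parts 2 times (tabular method): alternate signs, differentiate u down to 0, integrate dv up.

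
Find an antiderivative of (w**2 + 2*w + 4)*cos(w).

w**2*sin(w) + 2*w*sin(w) + 2*w*cos(w) + 2*sin(w) + 2*cos(w) + C

Use integration by parts with u = w**2 + 2*w + 4, dv = cos(w) dw, so v = sin(w).
Apply parts 2 times (tabular method): alternate signs, differentiate u down to 0, integrate dv up.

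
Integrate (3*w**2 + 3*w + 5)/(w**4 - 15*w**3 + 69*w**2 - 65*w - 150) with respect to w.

Factor the denominator: (w - 6)*(w - 5)**2*(w + 1).
Partial-fraction decomposition: -5/(252*(w + 1)) - 673/(36*(w - 5)) - 95/(6*(w - 5)**2) + 131/(7*(w - 6)).
Integrate each term; A/(w−a) gives A·log|w−a|; A/(w−a)² gives −A/(w−a).

131*log(w - 6)/7 - 673*log(w - 5)/36 - 5*log(w + 1)/252 + 95/(6*w - 30) + C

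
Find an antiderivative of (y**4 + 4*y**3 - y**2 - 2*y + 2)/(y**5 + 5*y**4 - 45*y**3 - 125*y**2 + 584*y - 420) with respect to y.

Factor the denominator: (y - 5)*(y - 2)*(y - 1)*(y + 6)*(y + 7).
Partial-fraction decomposition: 83/(72*(y + 7)) - 205/(308*(y + 6)) + 1/(56*(y - 1)) - 7/(36*(y - 2)) + 91/(132*(y - 5)).
Integrate each term: A/(y−a) contributes A·log|y−a|.

91*log(y - 5)/132 - 7*log(y - 2)/36 + log(y - 1)/56 - 205*log(y + 6)/308 + 83*log(y + 7)/72 + C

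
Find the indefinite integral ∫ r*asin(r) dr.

r**2*asin(r)/2 + r*sqrt(-r**2 + 1)/4 - asin(r)/4 + C

Use integration by parts with u = arcsin(r), dv = r dr.
Then du = 1/sqrt(-r**2 + 1) dr.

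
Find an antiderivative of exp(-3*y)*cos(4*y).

4*exp(-3*y)*sin(4*y)/25 - 3*exp(-3*y)*cos(4*y)/25 + C

Let I denote the integral. Integrate by parts with u = cos(4*y), dv = exp(-3*y) dy, so v = -exp(-3*y)/3: I = -exp(-3*y)*cos(4*y)/3 − (4/3)·∫ exp(-3*y)*sin(4*y) dy.
Apply parts again with u = sin(4*y), dv = exp(-3*y) dy: ∫ exp(-3*y)*sin(4*y) dy = -exp(-3*y)*sin(4*y)/3 + (4/3)·I. Substituting back brings back I: I = 4*exp(-3*y)*sin(4*y)/9 - exp(-3*y)*cos(4*y)/3 − (16/9)·I.
Solving for I: (1 + 16/9)·I equals the remaining terms, so I = (9/25)·(4*exp(-3*y)*sin(4*y)/9 - exp(-3*y)*cos(4*y)/3).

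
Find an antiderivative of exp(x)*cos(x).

Let I denote the integral. Integrate by parts with u = cos(x), dv = exp(x) dx, so v = exp(x): I = exp(x)*cos(x) + ∫ exp(x)*sin(x) dx.
Apply parts again with u = sin(x), dv = exp(x) dx: ∫ exp(x)*sin(x) dx = exp(x)*sin(x) − I. Substituting back brings back I: I = exp(x)*sin(x) + exp(x)*cos(x) − I.
Solving for I: (1 + 1)·I equals the remaining terms, so I = (1/2)·(exp(x)*sin(x) + exp(x)*cos(x)).

exp(x)*sin(x)/2 + exp(x)*cos(x)/2 + C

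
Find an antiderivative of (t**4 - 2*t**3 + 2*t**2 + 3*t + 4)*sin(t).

Use integration by parts with u = t**4 - 2*t**3 + 2*t**2 + 3*t + 4, dv = sin(t) dt, so v = -cos(t).
Apply parts 4 times (tabular method): alternate signs, differentiate u down to 0, integrate dv up.

-t**4*cos(t) + 4*t**3*sin(t) + 2*t**3*cos(t) - 6*t**2*sin(t) + 10*t**2*cos(t) - 20*t*sin(t) - 15*t*cos(t) + 15*sin(t) - 24*cos(t) + C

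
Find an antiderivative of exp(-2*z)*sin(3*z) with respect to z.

Let I denote the integral. Integrate by parts with u = sin(3*z), dv = exp(-2*z) dz, so v = -exp(-2*z)/2: I = -exp(-2*z)*sin(3*z)/2 + (3/2)·∫ exp(-2*z)*cos(3*z) dz.
Apply parts again with u = cos(3*z), dv = exp(-2*z) dz: ∫ exp(-2*z)*cos(3*z) dz = -exp(-2*z)*cos(3*z)/2 − (3/2)·I. Substituting back brings back I: I = -exp(-2*z)*sin(3*z)/2 - 3*exp(-2*z)*cos(3*z)/4 − (9/4)·I.
Solving for I: (1 + 9/4)·I equals the remaining terms, so I = (4/13)·(-exp(-2*z)*sin(3*z)/2 - 3*exp(-2*z)*cos(3*z)/4).

-2*exp(-2*z)*sin(3*z)/13 - 3*exp(-2*z)*cos(3*z)/13 + C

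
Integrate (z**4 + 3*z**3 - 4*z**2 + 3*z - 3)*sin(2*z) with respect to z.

-z**4*cos(2*z)/2 + z**3*sin(2*z) - 3*z**3*cos(2*z)/2 + 9*z**2*sin(2*z)/4 + 7*z**2*cos(2*z)/2 - 7*z*sin(2*z)/2 + 3*z*cos(2*z)/4 - 3*sin(2*z)/8 - cos(2*z)/4 + C

Use integration by parts with u = z**4 + 3*z**3 - 4*z**2 + 3*z - 3, dv = sin(2*z) dz, so v = -cos(2*z)/2.
Apply parts 4 times (tabular method): alternate signs, differentiate u down to 0, integrate dv up.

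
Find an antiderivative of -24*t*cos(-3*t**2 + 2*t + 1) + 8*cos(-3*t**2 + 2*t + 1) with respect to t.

Let u = 3*t**2 - 2*t - 1, so du = (6*t - 2) dt.
Rewriting, the integral becomes -4·∫ cos(u) du = -4·sin(u).
Substituting back, u = 3*t**2 - 2*t - 1.

4*sin(-3*t**2 + 2*t + 1) + C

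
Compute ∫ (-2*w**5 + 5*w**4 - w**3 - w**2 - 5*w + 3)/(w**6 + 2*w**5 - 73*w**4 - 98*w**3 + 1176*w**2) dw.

Factor the denominator: w**2*(w - 7)*(w - 4)*(w + 6)*(w + 7).
Partial-fraction decomposition: -45951/(7546*(w + 7)) + 1483/(312*(w + 6)) + 173/(1056*(w - 4)) - 22033/(26754*(w - 7)) - 19/(4704*w) + 1/(392*w**2).
Integrate each term; A/(w−a) gives A·log|w−a|; A/(w−a)² gives −A/(w−a).

-19*log(w)/4704 - 22033*log(w - 7)/26754 + 173*log(w - 4)/1056 + 1483*log(w + 6)/312 - 45951*log(w + 7)/7546 - 1/(392*w) + C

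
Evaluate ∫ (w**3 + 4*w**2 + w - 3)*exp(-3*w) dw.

(-9*w**3 - 45*w**2 - 39*w + 14)*exp(-3*w)/27 + C

Use integration by parts with u = w**3 + 4*w**2 + w - 3, dv = exp(-3*w) dw, so v = -exp(-3*w)/3.
Apply parts 3 times (tabular method): alternate signs, differentiate u down to 0, integrate dv up.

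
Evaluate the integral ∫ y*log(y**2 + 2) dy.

Let u = y**2 + 2, so du = (2*y) dy.
The integral becomes (1/2)·∫ log(u) du; integrate by parts with u′=log(u), dv′=du.

y**2*log(y**2 + 2)/2 - y**2/2 + log(y**2 + 2) + C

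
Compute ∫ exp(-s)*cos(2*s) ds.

2*exp(-s)*sin(2*s)/5 - exp(-s)*cos(2*s)/5 + C

Let I denote the integral. Integrate by parts with u = cos(2*s), dv = exp(-s) ds, so v = -exp(-s): I = -exp(-s)*cos(2*s) − 2·∫ exp(-s)*sin(2*s) ds.
Apply parts again with u = sin(2*s), dv = exp(-s) ds: ∫ exp(-s)*sin(2*s) ds = -exp(-s)*sin(2*s) + 2·I. Substituting back brings back I: I = 2*exp(-s)*sin(2*s) - exp(-s)*cos(2*s) − 4·I.
Solving for I: (1 + 4)·I equals the remaining terms, so I = (1/5)·(2*exp(-s)*sin(2*s) - exp(-s)*cos(2*s)).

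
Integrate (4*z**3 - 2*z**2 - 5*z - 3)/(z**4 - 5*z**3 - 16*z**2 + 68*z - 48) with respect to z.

Factor the denominator: (z - 6)*(z - 2)*(z - 1)*(z + 4).
Partial-fraction decomposition: 271/(300*(z + 4)) - 6/(25*(z - 1)) - 11/(24*(z - 2)) + 759/(200*(z - 6)).
Integrate each term: A/(z−a) contributes A·log|z−a|.

759*log(z - 6)/200 - 11*log(z - 2)/24 - 6*log(z - 1)/25 + 271*log(z + 4)/300 + C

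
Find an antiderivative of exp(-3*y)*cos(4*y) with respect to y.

4*exp(-3*y)*sin(4*y)/25 - 3*exp(-3*y)*cos(4*y)/25 + C

Let I denote the integral. Integrate by parts with u = cos(4*y), dv = exp(-3*y) dy, so v = -exp(-3*y)/3: I = -exp(-3*y)*cos(4*y)/3 − (4/3)·∫ exp(-3*y)*sin(4*y) dy.
Apply parts again with u = sin(4*y), dv = exp(-3*y) dy: ∫ exp(-3*y)*sin(4*y) dy = -exp(-3*y)*sin(4*y)/3 + (4/3)·I. Substituting back brings back I: I = 4*exp(-3*y)*sin(4*y)/9 - exp(-3*y)*cos(4*y)/3 − (16/9)·I.
Solving for I: (1 + 16/9)·I equals the remaining terms, so I = (9/25)·(4*exp(-3*y)*sin(4*y)/9 - exp(-3*y)*cos(4*y)/3).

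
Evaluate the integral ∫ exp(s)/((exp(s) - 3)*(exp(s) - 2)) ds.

log(exp(s) - 3) - log(exp(s) - 2) + C

Let u = e^s, du = e^s ds.
The integral becomes ∫ du/((u-2)(u-3)); decompose into partial fractions.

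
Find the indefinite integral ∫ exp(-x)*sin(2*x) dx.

Let I denote the integral. Integrate by parts with u = sin(2*x), dv = exp(-x) dx, so v = -exp(-x): I = -exp(-x)*sin(2*x) + 2·∫ exp(-x)*cos(2*x) dx.
Apply parts again with u = cos(2*x), dv = exp(-x) dx: ∫ exp(-x)*cos(2*x) dx = -exp(-x)*cos(2*x) − 2·I. Substituting back brings back I: I = -exp(-x)*sin(2*x) - 2*exp(-x)*cos(2*x) − 4·I.
Solving for I: (1 + 4)·I equals the remaining terms, so I = (1/5)·(-exp(-x)*sin(2*x) - 2*exp(-x)*cos(2*x)).

-exp(-x)*sin(2*x)/5 - 2*exp(-x)*cos(2*x)/5 + C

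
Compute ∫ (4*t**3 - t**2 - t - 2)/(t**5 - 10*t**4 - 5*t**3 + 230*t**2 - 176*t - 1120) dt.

73*log(t - 7)/33 - 26*log(t - 5)/7 + 13*log(t - 4)/8 + log(t + 2)/21 - 15*log(t + 4)/88 + C

Factor the denominator: (t - 7)*(t - 5)*(t - 4)*(t + 2)*(t + 4).
Partial-fraction decomposition: -15/(88*(t + 4)) + 1/(21*(t + 2)) + 13/(8*(t - 4)) - 26/(7*(t - 5)) + 73/(33*(t - 7)).
Integrate each term: A/(t−a) contributes A·log|t−a|.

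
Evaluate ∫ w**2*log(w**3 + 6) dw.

Let u = w**3 + 6, so du = (3*w**2) dw.
The integral becomes (1/3)·∫ log(u) du; integrate by parts with u′=log(u), dv′=du.

w**3*log(w**3 + 6)/3 - w**3/3 + 2*log(w**3 + 6) + C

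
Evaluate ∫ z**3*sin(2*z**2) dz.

Let u = z², du = 2z dz; rewrite as (1/2)∫ u^1·sin(2u) du.
Now integrate by parts 1 time.

-z**2*cos(2*z**2)/4 + sin(2*z**2)/8 + C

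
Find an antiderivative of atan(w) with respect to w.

w*atan(w) - log(w**2 + 1)/2 + C

Use integration by parts with u = arctan(w), dv = dw.
Then du = 1/(w**2 + 1) dw.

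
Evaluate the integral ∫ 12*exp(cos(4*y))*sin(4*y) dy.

Let u = cos(4*y), so du = (-4*sin(4*y)) dy.
Rewriting, the integral becomes -3·∫ e^u du = -3·e^u.
Substituting back, u = cos(4*y).

-3*exp(cos(4*y)) + C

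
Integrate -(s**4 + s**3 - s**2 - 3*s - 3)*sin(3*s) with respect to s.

Use integration by parts with u = s**4 + s**3 - s**2 - 3*s - 3, dv = -sin(3*s) ds, so v = cos(3*s)/3.
Apply parts 4 times (tabular method): alternate signs, differentiate u down to 0, integrate dv up.

s**4*cos(3*s)/3 - 4*s**3*sin(3*s)/9 + s**3*cos(3*s)/3 - s**2*sin(3*s)/3 - 7*s**2*cos(3*s)/9 + 14*s*sin(3*s)/27 - 11*s*cos(3*s)/9 + 11*sin(3*s)/27 - 67*cos(3*s)/81 + C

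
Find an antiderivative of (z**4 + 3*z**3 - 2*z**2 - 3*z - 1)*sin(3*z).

Use integration by parts with u = z**4 + 3*z**3 - 2*z**2 - 3*z - 1, dv = sin(3*z) dz, so v = -cos(3*z)/3.
Apply parts 4 times (tabular method): alternate signs, differentiate u down to 0, integrate dv up.

-z**4*cos(3*z)/3 + 4*z**3*sin(3*z)/9 - z**3*cos(3*z) + z**2*sin(3*z) + 10*z**2*cos(3*z)/9 - 20*z*sin(3*z)/27 + 5*z*cos(3*z)/3 - 5*sin(3*z)/9 + 7*cos(3*z)/81 + C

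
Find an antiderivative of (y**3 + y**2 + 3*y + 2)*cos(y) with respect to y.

Use integration by parts with u = y**3 + y**2 + 3*y + 2, dv = cos(y) dy, so v = sin(y).
Apply parts 3 times (tabular method): alternate signs, differentiate u down to 0, integrate dv up.

y**3*sin(y) + y**2*sin(y) + 3*y**2*cos(y) - 3*y*sin(y) + 2*y*cos(y) - 3*cos(y) + C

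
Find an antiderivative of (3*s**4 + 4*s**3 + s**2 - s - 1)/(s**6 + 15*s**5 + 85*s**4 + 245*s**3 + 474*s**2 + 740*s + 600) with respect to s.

7*log(s + 2)/24 - 73*log(s + 3)/26 + 12851*log(s + 5)/5046 - 2689*log(s**2 + 4)/174928 - 7647*atan(s/2)/87464 - 234/(29*s + 145) + C

Factor the denominator: (s + 2)*(s + 3)*(s + 5)**2*(s**2 + 4).
Partial-fraction decomposition: -(2689*s + 15294)/(87464*(s**2 + 4)) + 12851/(5046*(s + 5)) + 234/(29*(s + 5)**2) - 73/(26*(s + 3)) + 7/(24*(s + 2)).
Integrate each term; A/(s−a) gives A·log|s−a|; the (Bs+D)/(s²+p²) term gives a log and an atan.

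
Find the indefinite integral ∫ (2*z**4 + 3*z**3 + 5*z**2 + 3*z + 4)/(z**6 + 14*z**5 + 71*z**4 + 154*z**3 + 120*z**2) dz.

Factor the denominator: z**2*(z + 2)*(z + 3)*(z + 4)*(z + 5).
Partial-fraction decomposition: -989/(150*(z + 5)) + 49/(4*(z + 4)) - 121/(18*(z + 3)) + 13/(12*(z + 2)) - 4/(225*z) + 1/(30*z**2).
Integrate each term; A/(z−a) gives A·log|z−a|; A/(z−a)² gives −A/(z−a).

-4*log(z)/225 + 13*log(z + 2)/12 - 121*log(z + 3)/18 + 49*log(z + 4)/4 - 989*log(z + 5)/150 - 1/(30*z) + C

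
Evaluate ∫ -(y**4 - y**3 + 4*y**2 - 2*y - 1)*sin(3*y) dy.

y**4*cos(3*y)/3 - 4*y**3*sin(3*y)/9 - y**3*cos(3*y)/3 + y**2*sin(3*y)/3 + 8*y**2*cos(3*y)/9 - 16*y*sin(3*y)/27 - 4*y*cos(3*y)/9 + 4*sin(3*y)/27 - 43*cos(3*y)/81 + C

Use integration by parts with u = y**4 - y**3 + 4*y**2 - 2*y - 1, dv = -sin(3*y) dy, so v = cos(3*y)/3.
Apply parts 4 times (tabular method): alternate signs, differentiate u down to 0, integrate dv up.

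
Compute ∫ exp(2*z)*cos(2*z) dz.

exp(2*z)*sin(2*z)/4 + exp(2*z)*cos(2*z)/4 + C

Let I denote the integral. Integrate by parts with u = cos(2*z), dv = exp(2*z) dz, so v = exp(2*z)/2: I = exp(2*z)*cos(2*z)/2 + ∫ exp(2*z)*sin(2*z) dz.
Apply parts again with u = sin(2*z), dv = exp(2*z) dz: ∫ exp(2*z)*sin(2*z) dz = exp(2*z)*sin(2*z)/2 − I. Substituting back brings back I: I = exp(2*z)*sin(2*z)/2 + exp(2*z)*cos(2*z)/2 − I.
Solving for I: (1 + 1)·I equals the remaining terms, so I = (1/2)·(exp(2*z)*sin(2*z)/2 + exp(2*z)*cos(2*z)/2).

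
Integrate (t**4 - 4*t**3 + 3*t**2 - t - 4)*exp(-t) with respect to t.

Use integration by parts with u = t**4 - 4*t**3 + 3*t**2 - t - 4, dv = exp(-t) dt, so v = -exp(-t).
Apply parts 4 times (tabular method): alternate signs, differentiate u down to 0, integrate dv up.

(-t**4 - 3*t**2 - 5*t - 1)*exp(-t) + C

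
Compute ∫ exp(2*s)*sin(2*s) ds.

Let I denote the integral. Integrate by parts with u = sin(2*s), dv = exp(2*s) ds, so v = exp(2*s)/2: I = exp(2*s)*sin(2*s)/2 − ∫ exp(2*s)*cos(2*s) ds.
Apply parts again with u = cos(2*s), dv = exp(2*s) ds: ∫ exp(2*s)*cos(2*s) ds = exp(2*s)*cos(2*s)/2 + I. Substituting back brings back I: I = exp(2*s)*sin(2*s)/2 - exp(2*s)*cos(2*s)/2 − I.
Solving for I: (1 + 1)·I equals the remaining terms, so I = (1/2)·(exp(2*s)*sin(2*s)/2 - exp(2*s)*cos(2*s)/2).

exp(2*s)*sin(2*s)/4 - exp(2*s)*cos(2*s)/4 + C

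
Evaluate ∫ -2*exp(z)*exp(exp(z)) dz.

Let u = exp(z), so du = (exp(z)) dz.
Rewriting, the integral becomes -2·∫ e^u du = -2·e^u.
Substituting back, u = exp(z).

-2*exp(exp(z)) + C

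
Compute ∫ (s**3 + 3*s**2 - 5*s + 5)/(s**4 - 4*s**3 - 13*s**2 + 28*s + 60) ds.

90*log(s - 5)/49 - 22*log(s - 3)/25 + 53*log(s + 2)/1225 - 19/(35*s + 70) + C

Factor the denominator: (s - 5)*(s - 3)*(s + 2)**2.
Partial-fraction decomposition: 53/(1225*(s + 2)) + 19/(35*(s + 2)**2) - 22/(25*(s - 3)) + 90/(49*(s - 5)).
Integrate each term; A/(s−a) gives A·log|s−a|; A/(s−a)² gives −A/(s−a).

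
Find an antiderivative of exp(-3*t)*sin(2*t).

-3*exp(-3*t)*sin(2*t)/13 - 2*exp(-3*t)*cos(2*t)/13 + C

Let I denote the integral. Integrate by parts with u = sin(2*t), dv = exp(-3*t) dt, so v = -exp(-3*t)/3: I = -exp(-3*t)*sin(2*t)/3 + (2/3)·∫ exp(-3*t)*cos(2*t) dt.
Apply parts again with u = cos(2*t), dv = exp(-3*t) dt: ∫ exp(-3*t)*cos(2*t) dt = -exp(-3*t)*cos(2*t)/3 − (2/3)·I. Substituting back brings back I: I = -exp(-3*t)*sin(2*t)/3 - 2*exp(-3*t)*cos(2*t)/9 − (4/9)·I.
Solving for I: (1 + 4/9)·I equals the remaining terms, so I = (9/13)·(-exp(-3*t)*sin(2*t)/3 - 2*exp(-3*t)*cos(2*t)/9).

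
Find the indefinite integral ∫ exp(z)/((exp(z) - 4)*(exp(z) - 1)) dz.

log(exp(z) - 4)/3 - log(exp(z) - 1)/3 + C

Let u = e^z, du = e^z dz.
The integral becomes ∫ du/((u-4)(u-1)); decompose into partial fractions.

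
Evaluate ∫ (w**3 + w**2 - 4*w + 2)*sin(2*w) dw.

Use integration by parts with u = w**3 + w**2 - 4*w + 2, dv = sin(2*w) dw, so v = -cos(2*w)/2.
Apply parts 3 times (tabular method): alternate signs, differentiate u down to 0, integrate dv up.

-w**3*cos(2*w)/2 + 3*w**2*sin(2*w)/4 - w**2*cos(2*w)/2 + w*sin(2*w)/2 + 11*w*cos(2*w)/4 - 11*sin(2*w)/8 - 3*cos(2*w)/4 + C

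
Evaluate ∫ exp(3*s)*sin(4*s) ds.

3*exp(3*s)*sin(4*s)/25 - 4*exp(3*s)*cos(4*s)/25 + C

Let I denote the integral. Integrate by parts with u = sin(4*s), dv = exp(3*s) ds, so v = exp(3*s)/3: I = exp(3*s)*sin(4*s)/3 − (4/3)·∫ exp(3*s)*cos(4*s) ds.
Apply parts again with u = cos(4*s), dv = exp(3*s) ds: ∫ exp(3*s)*cos(4*s) ds = exp(3*s)*cos(4*s)/3 + (4/3)·I. Substituting back brings back I: I = exp(3*s)*sin(4*s)/3 - 4*exp(3*s)*cos(4*s)/9 − (16/9)·I.
Solving for I: (1 + 16/9)·I equals the remaining terms, so I = (9/25)·(exp(3*s)*sin(4*s)/3 - 4*exp(3*s)*cos(4*s)/9).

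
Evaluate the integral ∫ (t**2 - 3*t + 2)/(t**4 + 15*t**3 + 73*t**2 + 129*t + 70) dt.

log(t + 1)/4 - 4*log(t + 2)/5 + 7*log(t + 5)/4 - 6*log(t + 7)/5 + C

Factor the denominator: (t + 1)*(t + 2)*(t + 5)*(t + 7).
Partial-fraction decomposition: -6/(5*(t + 7)) + 7/(4*(t + 5)) - 4/(5*(t + 2)) + 1/(4*(t + 1)).
Integrate each term: A/(t−a) contributes A·log|t−a|.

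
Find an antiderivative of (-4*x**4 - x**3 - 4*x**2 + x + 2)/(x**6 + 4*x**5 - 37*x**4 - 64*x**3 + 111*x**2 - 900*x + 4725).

Factor the denominator: (x - 5)*(x - 3)*(x + 5)*(x + 7)*(x**2 + 9).
Partial-fraction decomposition: -(211*x + 2235)/(8874*(x**2 + 9)) + 1577/(2320*(x + 7)) - 1239/(2720*(x + 5)) + 191/(1440*(x - 3)) - 453/(1360*(x - 5)).
Integrate each term; A/(x−a) gives A·log|x−a|; the (Bx+D)/(x²+p²) term gives a log and an atan.

-453*log(x - 5)/1360 + 191*log(x - 3)/1440 - 1239*log(x + 5)/2720 + 1577*log(x + 7)/2320 - 211*log(x**2 + 9)/17748 - 745*atan(x/3)/8874 + C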